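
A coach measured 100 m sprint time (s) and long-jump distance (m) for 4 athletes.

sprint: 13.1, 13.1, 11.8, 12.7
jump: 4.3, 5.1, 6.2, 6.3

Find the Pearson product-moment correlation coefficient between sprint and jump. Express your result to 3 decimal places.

n = 4, Σx = 50.7, Σy = 21.9, Σx² = 643.75, Σy² = 122.63, Σxy = 276.31
nΣxy − ΣxΣy = 1105.24 − 1110.33 = -5.09
nΣx² − (Σx)² = 2575 − 2570.49 = 4.51; nΣy² − (Σy)² = 490.52 − 479.61 = 10.91
r = -5.09 / √(4.51 × 10.91) = -5.09 / 7.0146 ≈ -0.726

-0.726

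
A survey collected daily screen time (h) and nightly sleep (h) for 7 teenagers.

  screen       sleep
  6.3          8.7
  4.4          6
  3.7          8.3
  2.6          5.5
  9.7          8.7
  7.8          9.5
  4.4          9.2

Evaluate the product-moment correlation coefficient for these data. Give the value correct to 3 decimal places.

n = 7, Σx = 38.9, Σy = 55.9, Σx² = 253.79, Σy² = 461.41, Σxy = 325.19
nΣxy − ΣxΣy = 2276.33 − 2174.51 = 101.82
nΣx² − (Σx)² = 1776.53 − 1513.21 = 263.32; nΣy² − (Σy)² = 3229.87 − 3124.81 = 105.06
r = 101.82 / √(263.32 × 105.06) = 101.82 / 166.3262 ≈ 0.612

0.612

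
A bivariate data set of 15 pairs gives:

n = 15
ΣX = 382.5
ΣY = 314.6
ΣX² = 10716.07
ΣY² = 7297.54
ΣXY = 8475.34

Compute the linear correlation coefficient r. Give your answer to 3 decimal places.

r = (nΣXY − ΣXΣY) / √[(nΣX² − (ΣX)²)(nΣY² − (ΣY)²)]
Numerator: 15×8475.34 − 382.5×314.6 = 6795.6
Denominator: √[(160741.05 − 146306.25)(109463.1 − 98973.16)] = √[14434.8 × 10489.94] = 12305.2910
r = 6795.6 / 12305.2910 ≈ 0.552

0.552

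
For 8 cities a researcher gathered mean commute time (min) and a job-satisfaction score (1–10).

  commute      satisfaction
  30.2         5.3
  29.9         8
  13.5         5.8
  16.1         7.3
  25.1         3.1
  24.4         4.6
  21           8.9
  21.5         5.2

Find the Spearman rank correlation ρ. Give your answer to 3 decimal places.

-0.286

Rank commute: 8, 7, 1, 2, 6, 5, 3, 4
Rank satisfaction: 4, 7, 5, 6, 1, 2, 8, 3
d = rank(commute) − rank(satisfaction): 4, 0, -4, -4, 5, 3, -5, 1; Σd² = 108
ρ = 1 − 6Σd² / [n(n²−1)] = 1 − 6×108 / (8×63) = 1 − 648/504 ≈ -0.286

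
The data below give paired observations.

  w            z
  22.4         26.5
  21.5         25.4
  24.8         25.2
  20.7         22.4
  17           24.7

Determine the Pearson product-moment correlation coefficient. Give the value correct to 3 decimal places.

0.306

n = 5, Σw = 106.4, Σz = 124.2, Σw² = 2296.54, Σz² = 3094.3, Σwz = 2648.24
nΣwz − ΣwΣz = 13241.2 − 13214.88 = 26.32
nΣw² − (Σw)² = 11482.7 − 11320.96 = 161.74; nΣz² − (Σz)² = 15471.5 − 15425.64 = 45.86
r = 26.32 / √(161.74 × 45.86) = 26.32 / 86.1243 ≈ 0.306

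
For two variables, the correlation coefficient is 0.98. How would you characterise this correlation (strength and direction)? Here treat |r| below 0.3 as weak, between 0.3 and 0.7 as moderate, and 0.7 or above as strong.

strong positive

r = 0.98 > 0 so the relationship is positive.
|r| = 0.98, which falls in the strong range.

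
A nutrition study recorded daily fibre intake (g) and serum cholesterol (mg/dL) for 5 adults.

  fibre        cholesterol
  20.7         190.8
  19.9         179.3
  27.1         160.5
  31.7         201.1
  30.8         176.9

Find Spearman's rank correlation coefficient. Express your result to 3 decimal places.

Rank fibre: 2, 1, 3, 5, 4
Rank cholesterol: 4, 3, 1, 5, 2
d = rank(fibre) − rank(cholesterol): -2, -2, 2, 0, 2; Σd² = 16
ρ = 1 − 6Σd² / [n(n²−1)] = 1 − 6×16 / (5×24) = 1 − 96/120 ≈ 0.200

0.200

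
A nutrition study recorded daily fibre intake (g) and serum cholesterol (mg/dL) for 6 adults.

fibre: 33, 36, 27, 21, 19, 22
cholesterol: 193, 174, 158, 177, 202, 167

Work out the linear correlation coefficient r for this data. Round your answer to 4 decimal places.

-0.1326

n = 6, Σx = 158, Σy = 1071, Σx² = 4400, Σy² = 192511, Σxy = 28128
nΣxy − ΣxΣy = 168768 − 169218 = -450
nΣx² − (Σx)² = 26400 − 24964 = 1436; nΣy² − (Σy)² = 1155066 − 1147041 = 8025
r = -450 / √(1436 × 8025) = -450 / 3394.6870 ≈ -0.1326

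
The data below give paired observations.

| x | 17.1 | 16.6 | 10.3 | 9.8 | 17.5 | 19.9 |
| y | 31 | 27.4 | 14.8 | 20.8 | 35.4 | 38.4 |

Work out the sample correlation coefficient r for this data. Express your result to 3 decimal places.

0.941

n = 6, Σx = 91.2, Σy = 167.8, Σx² = 1472.36, Σy² = 5091.16, Σxy = 2724.88
nΣxy − ΣxΣy = 16349.28 − 15303.36 = 1045.92
nΣx² − (Σx)² = 8834.16 − 8317.44 = 516.72; nΣy² − (Σy)² = 30546.96 − 28156.84 = 2390.12
r = 1045.92 / √(516.72 × 2390.12) = 1045.92 / 1111.3158 ≈ 0.941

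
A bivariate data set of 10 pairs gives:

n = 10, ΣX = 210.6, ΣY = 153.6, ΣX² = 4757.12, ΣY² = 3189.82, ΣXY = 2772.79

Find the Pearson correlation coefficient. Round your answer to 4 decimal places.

-0.8936

r = (nΣXY − ΣXΣY) / √[(nΣX² − (ΣX)²)(nΣY² − (ΣY)²)]
Numerator: 10×2772.79 − 210.6×153.6 = -4620.26
Denominator: √[(47571.2 − 44352.36)(31898.2 − 23592.96)] = √[3218.84 × 8305.24] = 5170.4196
r = -4620.26 / 5170.4196 ≈ -0.8936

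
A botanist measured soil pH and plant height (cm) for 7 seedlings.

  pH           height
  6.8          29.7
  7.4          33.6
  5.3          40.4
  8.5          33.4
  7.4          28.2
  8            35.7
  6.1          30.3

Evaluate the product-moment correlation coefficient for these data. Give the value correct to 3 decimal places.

-0.287

n = 7, Σx = 49.5, Σy = 231.3, Σx² = 357.31, Σy² = 7746.59, Σxy = 1627.73
nΣxy − ΣxΣy = 11394.11 − 11449.35 = -55.24
nΣx² − (Σx)² = 2501.17 − 2450.25 = 50.92; nΣy² − (Σy)² = 54226.13 − 53499.69 = 726.44
r = -55.24 / √(50.92 × 726.44) = -55.24 / 192.3287 ≈ -0.287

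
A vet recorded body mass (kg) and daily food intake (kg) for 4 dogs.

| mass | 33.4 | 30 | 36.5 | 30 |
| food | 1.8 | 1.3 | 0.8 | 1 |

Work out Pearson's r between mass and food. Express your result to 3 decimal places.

-0.198

n = 4, Σx = 129.9, Σy = 4.9, Σx² = 4247.81, Σy² = 6.57, Σxy = 158.32
nΣxy − ΣxΣy = 633.28 − 636.51 = -3.23
nΣx² − (Σx)² = 16991.24 − 16874.01 = 117.23; nΣy² − (Σy)² = 26.28 − 24.01 = 2.27
r = -3.23 / √(117.23 × 2.27) = -3.23 / 16.3129 ≈ -0.198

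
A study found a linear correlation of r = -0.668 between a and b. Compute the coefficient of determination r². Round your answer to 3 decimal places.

0.446

r² = (-0.668)² = 0.446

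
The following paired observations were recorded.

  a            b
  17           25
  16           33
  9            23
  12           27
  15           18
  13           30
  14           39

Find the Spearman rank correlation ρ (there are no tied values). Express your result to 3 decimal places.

Rank a: 7, 6, 1, 2, 5, 3, 4
Rank b: 3, 6, 2, 4, 1, 5, 7
d = rank(a) − rank(b): 4, 0, -1, -2, 4, -2, -3; Σd² = 50
ρ = 1 − 6Σd² / [n(n²−1)] = 1 − 6×50 / (7×48) = 1 − 300/336 ≈ 0.107

0.107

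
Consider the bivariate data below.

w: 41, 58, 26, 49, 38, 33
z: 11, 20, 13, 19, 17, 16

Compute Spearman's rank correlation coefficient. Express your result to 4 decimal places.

Rank w: 4, 6, 1, 5, 3, 2
Rank z: 1, 6, 2, 5, 4, 3
d = rank(w) − rank(z): 3, 0, -1, 0, -1, -1; Σd² = 12
ρ = 1 − 6Σd² / [n(n²−1)] = 1 − 6×12 / (6×35) = 1 − 72/210 ≈ 0.6571

0.6571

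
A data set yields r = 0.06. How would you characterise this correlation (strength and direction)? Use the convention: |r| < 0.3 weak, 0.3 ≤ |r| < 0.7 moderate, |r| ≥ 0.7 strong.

r = 0.06 > 0 so the relationship is positive.
|r| = 0.06, which falls in the weak range.

weak positive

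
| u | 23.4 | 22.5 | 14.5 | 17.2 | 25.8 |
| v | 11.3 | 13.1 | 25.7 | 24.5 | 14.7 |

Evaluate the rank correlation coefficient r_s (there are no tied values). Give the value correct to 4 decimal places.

-0.7000

Rank u: 4, 3, 1, 2, 5
Rank v: 1, 2, 5, 4, 3
d = rank(u) − rank(v): 3, 1, -4, -2, 2; Σd² = 34
ρ = 1 − 6Σd² / [n(n²−1)] = 1 − 6×34 / (5×24) = 1 − 204/120 ≈ -0.7000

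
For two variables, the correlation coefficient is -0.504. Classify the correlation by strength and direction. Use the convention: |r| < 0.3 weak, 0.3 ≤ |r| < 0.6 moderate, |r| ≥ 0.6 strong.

moderate negative

r = -0.504 < 0 so the relationship is negative.
|r| = 0.504, which falls in the moderate range.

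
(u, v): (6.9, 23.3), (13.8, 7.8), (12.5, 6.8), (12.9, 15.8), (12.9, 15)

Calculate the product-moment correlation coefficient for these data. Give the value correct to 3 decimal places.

-0.802

n = 5, Σu = 59, Σv = 68.7, Σu² = 727.12, Σv² = 1124.61, Σuv = 750.73
nΣuv − ΣuΣv = 3753.65 − 4053.3 = -299.65
nΣu² − (Σu)² = 3635.6 − 3481 = 154.6; nΣv² − (Σv)² = 5623.05 − 4719.69 = 903.36
r = -299.65 / √(154.6 × 903.36) = -299.65 / 373.7104 ≈ -0.802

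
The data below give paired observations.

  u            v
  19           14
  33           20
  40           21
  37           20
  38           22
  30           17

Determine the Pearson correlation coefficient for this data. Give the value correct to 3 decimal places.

0.957

n = 6, Σu = 197, Σv = 114, Σu² = 6763, Σv² = 2210, Σuv = 3852
nΣuv − ΣuΣv = 23112 − 22458 = 654
nΣu² − (Σu)² = 40578 − 38809 = 1769; nΣv² − (Σv)² = 13260 − 12996 = 264
r = 654 / √(1769 × 264) = 654 / 683.3857 ≈ 0.957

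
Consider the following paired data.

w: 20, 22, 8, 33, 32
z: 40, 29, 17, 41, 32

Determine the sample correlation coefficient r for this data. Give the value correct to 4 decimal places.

n = 5, Σw = 115, Σz = 159, Σw² = 3061, Σz² = 5435, Σwz = 3951
nΣwz − ΣwΣz = 19755 − 18285 = 1470
nΣw² − (Σw)² = 15305 − 13225 = 2080; nΣz² − (Σz)² = 27175 − 25281 = 1894
r = 1470 / √(2080 × 1894) = 1470 / 1984.8224 ≈ 0.7406

0.7406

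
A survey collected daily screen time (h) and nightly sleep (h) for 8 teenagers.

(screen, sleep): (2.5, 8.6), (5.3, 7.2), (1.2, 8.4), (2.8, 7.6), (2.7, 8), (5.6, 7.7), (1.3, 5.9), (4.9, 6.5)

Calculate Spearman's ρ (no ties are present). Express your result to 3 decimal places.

-0.286

Rank screen: 3, 7, 1, 5, 4, 8, 2, 6
Rank sleep: 8, 3, 7, 4, 6, 5, 1, 2
d = rank(screen) − rank(sleep): -5, 4, -6, 1, -2, 3, 1, 4; Σd² = 108
ρ = 1 − 6Σd² / [n(n²−1)] = 1 − 6×108 / (8×63) = 1 − 648/504 ≈ -0.286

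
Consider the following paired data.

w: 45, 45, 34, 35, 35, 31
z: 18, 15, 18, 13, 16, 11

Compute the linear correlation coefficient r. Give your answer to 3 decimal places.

0.485

n = 6, Σw = 225, Σz = 91, Σw² = 8617, Σz² = 1419, Σwz = 3453
nΣwz − ΣwΣz = 20718 − 20475 = 243
nΣw² − (Σw)² = 51702 − 50625 = 1077; nΣz² − (Σz)² = 8514 − 8281 = 233
r = 243 / √(1077 × 233) = 243 / 500.9401 ≈ 0.485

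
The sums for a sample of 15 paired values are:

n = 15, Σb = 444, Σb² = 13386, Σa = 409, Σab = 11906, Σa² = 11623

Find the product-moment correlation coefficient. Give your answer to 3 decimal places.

-0.592

r = (nΣab − ΣaΣb) / √[(nΣa² − (Σa)²)(nΣb² − (Σb)²)]
Numerator: 15×11906 − 409×444 = -3006
Denominator: √[(174345 − 167281)(200790 − 197136)] = √[7064 × 3654] = 5080.5370
r = -3006 / 5080.5370 ≈ -0.592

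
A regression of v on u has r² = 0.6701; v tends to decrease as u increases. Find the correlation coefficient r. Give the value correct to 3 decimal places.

|r| = √0.6701 = 0.819
The association is negative, so r = −0.819.

-0.819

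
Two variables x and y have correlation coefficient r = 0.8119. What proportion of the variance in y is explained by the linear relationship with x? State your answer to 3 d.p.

r² = (0.8119)² = 0.659

0.659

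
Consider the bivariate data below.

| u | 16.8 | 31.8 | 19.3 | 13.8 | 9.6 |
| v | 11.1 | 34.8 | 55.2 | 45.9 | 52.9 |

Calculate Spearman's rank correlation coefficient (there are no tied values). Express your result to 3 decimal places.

-0.200

Rank u: 3, 5, 4, 2, 1
Rank v: 1, 2, 5, 3, 4
d = rank(u) − rank(v): 2, 3, -1, -1, -3; Σd² = 24
ρ = 1 − 6Σd² / [n(n²−1)] = 1 − 6×24 / (5×24) = 1 − 144/120 ≈ -0.200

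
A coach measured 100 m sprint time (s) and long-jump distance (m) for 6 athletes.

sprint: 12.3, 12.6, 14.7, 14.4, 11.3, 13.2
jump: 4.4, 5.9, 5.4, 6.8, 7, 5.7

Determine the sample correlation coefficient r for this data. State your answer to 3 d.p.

n = 6, Σx = 78.5, Σy = 35.2, Σx² = 1035.43, Σy² = 211.06, Σxy = 460.1
nΣxy − ΣxΣy = 2760.6 − 2763.2 = -2.6
nΣx² − (Σx)² = 6212.58 − 6162.25 = 50.33; nΣy² − (Σy)² = 1266.36 − 1239.04 = 27.32
r = -2.6 / √(50.33 × 27.32) = -2.6 / 37.0812 ≈ -0.070

-0.070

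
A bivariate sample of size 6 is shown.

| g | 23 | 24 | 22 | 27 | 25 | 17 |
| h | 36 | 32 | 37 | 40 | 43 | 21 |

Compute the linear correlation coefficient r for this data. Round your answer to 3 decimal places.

n = 6, Σg = 138, Σh = 209, Σg² = 3232, Σh² = 7579, Σgh = 4922
nΣgh − ΣgΣh = 29532 − 28842 = 690
nΣg² − (Σg)² = 19392 − 19044 = 348; nΣh² − (Σh)² = 45474 − 43681 = 1793
r = 690 / √(348 × 1793) = 690 / 789.9139 ≈ 0.874

0.874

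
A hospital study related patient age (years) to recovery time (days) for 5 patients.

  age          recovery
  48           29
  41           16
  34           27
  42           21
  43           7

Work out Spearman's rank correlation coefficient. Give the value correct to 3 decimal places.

0.100

Rank age: 5, 2, 1, 3, 4
Rank recovery: 5, 2, 4, 3, 1
d = rank(age) − rank(recovery): 0, 0, -3, 0, 3; Σd² = 18
ρ = 1 − 6Σd² / [n(n²−1)] = 1 − 6×18 / (5×24) = 1 − 108/120 ≈ 0.100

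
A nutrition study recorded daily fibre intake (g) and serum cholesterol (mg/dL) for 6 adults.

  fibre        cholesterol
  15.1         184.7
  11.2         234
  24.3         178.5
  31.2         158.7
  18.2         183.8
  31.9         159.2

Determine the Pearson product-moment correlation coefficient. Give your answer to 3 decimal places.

n = 6, Σx = 131.9, Σy = 1098.9, Σx² = 3266.23, Σy² = 205045.11, Σxy = 23122.4
nΣxy − ΣxΣy = 138734.4 − 144944.91 = -6210.51
nΣx² − (Σx)² = 19597.38 − 17397.61 = 2199.77; nΣy² − (Σy)² = 1230270.66 − 1207581.21 = 22689.45
r = -6210.51 / √(2199.77 × 22689.45) = -6210.51 / 7064.8122 ≈ -0.879

-0.879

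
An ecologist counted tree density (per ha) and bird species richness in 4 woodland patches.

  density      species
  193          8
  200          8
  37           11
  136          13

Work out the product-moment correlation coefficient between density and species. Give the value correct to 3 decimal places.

-0.616

n = 4, Σx = 566, Σy = 40, Σx² = 97114, Σy² = 418, Σxy = 5319
nΣxy − ΣxΣy = 21276 − 22640 = -1364
nΣx² − (Σx)² = 388456 − 320356 = 68100; nΣy² − (Σy)² = 1672 − 1600 = 72
r = -1364 / √(68100 × 72) = -1364 / 2214.3171 ≈ -0.616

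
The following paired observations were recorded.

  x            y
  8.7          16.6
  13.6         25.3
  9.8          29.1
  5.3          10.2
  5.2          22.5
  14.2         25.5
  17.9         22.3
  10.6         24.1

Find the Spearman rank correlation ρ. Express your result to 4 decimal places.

0.3810

Rank x: 3, 6, 4, 2, 1, 7, 8, 5
Rank y: 2, 6, 8, 1, 4, 7, 3, 5
d = rank(x) − rank(y): 1, 0, -4, 1, -3, 0, 5, 0; Σd² = 52
ρ = 1 − 6Σd² / [n(n²−1)] = 1 − 6×52 / (8×63) = 1 − 312/504 ≈ 0.3810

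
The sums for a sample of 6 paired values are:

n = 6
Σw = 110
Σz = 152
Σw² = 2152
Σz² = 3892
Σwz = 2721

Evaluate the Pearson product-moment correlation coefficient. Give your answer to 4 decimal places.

-0.8780

r = (nΣwz − ΣwΣz) / √[(nΣw² − (Σw)²)(nΣz² − (Σz)²)]
Numerator: 6×2721 − 110×152 = -394
Denominator: √[(12912 − 12100)(23352 − 23104)] = √[812 × 248] = 448.7494
r = -394 / 448.7494 ≈ -0.8780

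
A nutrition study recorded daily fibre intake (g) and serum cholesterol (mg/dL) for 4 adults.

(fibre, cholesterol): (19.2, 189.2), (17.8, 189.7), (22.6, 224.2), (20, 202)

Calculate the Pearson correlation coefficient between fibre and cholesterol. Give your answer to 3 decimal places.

n = 4, Σx = 79.6, Σy = 805.1, Σx² = 1596.24, Σy² = 162852.37, Σxy = 16116.22
nΣxy − ΣxΣy = 64464.88 − 64085.96 = 378.92
nΣx² − (Σx)² = 6384.96 − 6336.16 = 48.8; nΣy² − (Σy)² = 651409.48 − 648186.01 = 3223.47
r = 378.92 / √(48.8 × 3223.47) = 378.92 / 396.6174 ≈ 0.955

0.955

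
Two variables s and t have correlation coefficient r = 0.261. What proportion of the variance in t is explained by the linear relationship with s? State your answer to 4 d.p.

0.0681

r² = (0.261)² = 0.0681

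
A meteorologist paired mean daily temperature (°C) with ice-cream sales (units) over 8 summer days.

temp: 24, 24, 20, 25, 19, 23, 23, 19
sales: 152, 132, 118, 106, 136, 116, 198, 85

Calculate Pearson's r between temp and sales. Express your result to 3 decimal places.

0.297

n = 8, Σx = 177, Σy = 1043, Σx² = 3957, Σy² = 144069, Σxy = 23247
nΣxy − ΣxΣy = 185976 − 184611 = 1365
nΣx² − (Σx)² = 31656 − 31329 = 327; nΣy² − (Σy)² = 1152552 − 1087849 = 64703
r = 1365 / √(327 × 64703) = 1365 / 4599.7697 ≈ 0.297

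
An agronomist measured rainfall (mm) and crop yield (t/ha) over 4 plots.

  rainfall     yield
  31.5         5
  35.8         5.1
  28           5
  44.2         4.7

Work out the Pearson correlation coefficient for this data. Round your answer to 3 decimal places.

n = 4, Σx = 139.5, Σy = 19.8, Σx² = 5011.53, Σy² = 98.1, Σxy = 687.82
nΣxy − ΣxΣy = 2751.28 − 2762.1 = -10.82
nΣx² − (Σx)² = 20046.12 − 19460.25 = 585.87; nΣy² − (Σy)² = 392.4 − 392.04 = 0.36
r = -10.82 / √(585.87 × 0.36) = -10.82 / 14.5229 ≈ -0.745

-0.745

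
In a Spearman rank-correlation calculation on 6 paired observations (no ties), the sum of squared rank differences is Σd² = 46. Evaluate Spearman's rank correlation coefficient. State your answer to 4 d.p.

ρ = 1 − 6Σd² / [n(n²−1)] = 1 − 6×46 / (6×35)
  = 1 − 276/210 = 1 − 1.31429 ≈ -0.3143

-0.3143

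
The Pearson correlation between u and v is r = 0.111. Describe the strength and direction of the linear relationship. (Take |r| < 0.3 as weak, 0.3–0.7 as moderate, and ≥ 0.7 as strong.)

r = 0.111 > 0 so the relationship is positive.
|r| = 0.111, which falls in the weak range.

weak positive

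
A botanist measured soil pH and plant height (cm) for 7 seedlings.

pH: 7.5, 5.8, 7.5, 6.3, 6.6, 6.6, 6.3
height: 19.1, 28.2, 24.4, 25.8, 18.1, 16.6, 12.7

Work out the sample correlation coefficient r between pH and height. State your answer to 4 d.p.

n = 7, Σx = 46.6, Σy = 144.9, Σx² = 312.64, Σy² = 3185.51, Σxy = 961.38
nΣxy − ΣxΣy = 6729.66 − 6752.34 = -22.68
nΣx² − (Σx)² = 2188.48 − 2171.56 = 16.92; nΣy² − (Σy)² = 22298.57 − 20996.01 = 1302.56
r = -22.68 / √(16.92 × 1302.56) = -22.68 / 148.4564 ≈ -0.1528

-0.1528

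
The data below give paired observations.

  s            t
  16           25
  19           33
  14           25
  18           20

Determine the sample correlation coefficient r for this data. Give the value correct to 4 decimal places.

n = 4, Σs = 67, Σt = 103, Σs² = 1137, Σt² = 2739, Σst = 1737
nΣst − ΣsΣt = 6948 − 6901 = 47
nΣs² − (Σs)² = 4548 − 4489 = 59; nΣt² − (Σt)² = 10956 − 10609 = 347
r = 47 / √(59 × 347) = 47 / 143.0839 ≈ 0.3285

0.3285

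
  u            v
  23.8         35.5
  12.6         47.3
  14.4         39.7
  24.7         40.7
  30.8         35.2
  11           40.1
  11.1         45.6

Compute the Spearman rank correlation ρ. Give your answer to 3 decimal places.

-0.571

Rank u: 5, 3, 4, 6, 7, 1, 2
Rank v: 2, 7, 3, 5, 1, 4, 6
d = rank(u) − rank(v): 3, -4, 1, 1, 6, -3, -4; Σd² = 88
ρ = 1 − 6Σd² / [n(n²−1)] = 1 − 6×88 / (7×48) = 1 − 528/336 ≈ -0.571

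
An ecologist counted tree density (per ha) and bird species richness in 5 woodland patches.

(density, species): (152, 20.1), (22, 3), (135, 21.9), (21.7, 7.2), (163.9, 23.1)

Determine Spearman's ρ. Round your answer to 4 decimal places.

Rank density: 4, 2, 3, 1, 5
Rank species: 3, 1, 4, 2, 5
d = rank(density) − rank(species): 1, 1, -1, -1, 0; Σd² = 4
ρ = 1 − 6Σd² / [n(n²−1)] = 1 − 6×4 / (5×24) = 1 − 24/120 ≈ 0.8000

0.8000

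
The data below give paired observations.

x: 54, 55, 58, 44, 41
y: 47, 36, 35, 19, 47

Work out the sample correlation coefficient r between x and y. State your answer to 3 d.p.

0.109

n = 5, Σx = 252, Σy = 184, Σx² = 12922, Σy² = 7300, Σxy = 9311
nΣxy − ΣxΣy = 46555 − 46368 = 187
nΣx² − (Σx)² = 64610 − 63504 = 1106; nΣy² − (Σy)² = 36500 − 33856 = 2644
r = 187 / √(1106 × 2644) = 187 / 1710.0480 ≈ 0.109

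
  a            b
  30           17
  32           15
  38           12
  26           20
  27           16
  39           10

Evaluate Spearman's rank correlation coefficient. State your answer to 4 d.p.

Rank a: 3, 4, 5, 1, 2, 6
Rank b: 5, 3, 2, 6, 4, 1
d = rank(a) − rank(b): -2, 1, 3, -5, -2, 5; Σd² = 68
ρ = 1 − 6Σd² / [n(n²−1)] = 1 − 6×68 / (6×35) = 1 − 408/210 ≈ -0.9429

-0.9429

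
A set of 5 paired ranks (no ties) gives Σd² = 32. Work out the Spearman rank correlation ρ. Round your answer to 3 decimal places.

-0.600

ρ = 1 − 6Σd² / [n(n²−1)] = 1 − 6×32 / (5×24)
  = 1 − 192/120 = 1 − 1.6000 ≈ -0.600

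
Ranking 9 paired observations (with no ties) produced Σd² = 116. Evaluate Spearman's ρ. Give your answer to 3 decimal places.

ρ = 1 − 6Σd² / [n(n²−1)] = 1 − 6×116 / (9×80)
  = 1 − 696/720 = 1 − 0.9667 ≈ 0.033

0.033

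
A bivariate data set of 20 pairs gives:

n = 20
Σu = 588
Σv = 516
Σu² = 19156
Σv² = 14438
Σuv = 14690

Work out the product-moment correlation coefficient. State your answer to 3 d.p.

-0.331

r = (nΣuv − ΣuΣv) / √[(nΣu² − (Σu)²)(nΣv² − (Σv)²)]
Numerator: 20×14690 − 588×516 = -9608
Denominator: √[(383120 − 345744)(288760 − 266256)] = √[37376 × 22504] = 29001.8879
r = -9608 / 29001.8879 ≈ -0.331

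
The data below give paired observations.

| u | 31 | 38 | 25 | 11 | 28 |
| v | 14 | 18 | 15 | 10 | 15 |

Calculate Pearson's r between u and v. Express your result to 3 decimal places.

n = 5, Σu = 133, Σv = 72, Σu² = 3935, Σv² = 1070, Σuv = 2023
nΣuv − ΣuΣv = 10115 − 9576 = 539
nΣu² − (Σu)² = 19675 − 17689 = 1986; nΣv² − (Σv)² = 5350 − 5184 = 166
r = 539 / √(1986 × 166) = 539 / 574.1742 ≈ 0.939

0.939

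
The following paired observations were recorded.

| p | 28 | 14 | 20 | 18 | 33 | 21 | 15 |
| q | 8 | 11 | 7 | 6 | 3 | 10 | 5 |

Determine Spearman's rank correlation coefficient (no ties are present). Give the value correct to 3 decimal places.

Rank p: 6, 1, 4, 3, 7, 5, 2
Rank q: 5, 7, 4, 3, 1, 6, 2
d = rank(p) − rank(q): 1, -6, 0, 0, 6, -1, 0; Σd² = 74
ρ = 1 − 6Σd² / [n(n²−1)] = 1 − 6×74 / (7×48) = 1 − 444/336 ≈ -0.321

-0.321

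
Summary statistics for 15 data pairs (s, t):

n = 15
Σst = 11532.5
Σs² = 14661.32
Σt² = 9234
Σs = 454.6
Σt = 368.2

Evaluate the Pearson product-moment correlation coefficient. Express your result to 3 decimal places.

0.898

r = (nΣst − ΣsΣt) / √[(nΣs² − (Σs)²)(nΣt² − (Σt)²)]
Numerator: 15×11532.5 − 454.6×368.2 = 5603.78
Denominator: √[(219919.8 − 206661.16)(138510 − 135571.24)] = √[13258.64 × 2938.76] = 6242.1119
r = 5603.78 / 6242.1119 ≈ 0.898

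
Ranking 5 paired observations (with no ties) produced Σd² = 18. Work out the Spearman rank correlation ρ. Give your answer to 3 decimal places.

ρ = 1 − 6Σd² / [n(n²−1)] = 1 − 6×18 / (5×24)
  = 1 − 108/120 = 1 − 0.9000 ≈ 0.100

0.100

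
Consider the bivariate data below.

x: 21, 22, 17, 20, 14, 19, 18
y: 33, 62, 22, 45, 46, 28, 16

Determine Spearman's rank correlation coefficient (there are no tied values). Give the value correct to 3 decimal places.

0.393

Rank x: 6, 7, 2, 5, 1, 4, 3
Rank y: 4, 7, 2, 5, 6, 3, 1
d = rank(x) − rank(y): 2, 0, 0, 0, -5, 1, 2; Σd² = 34
ρ = 1 − 6Σd² / [n(n²−1)] = 1 − 6×34 / (7×48) = 1 − 204/336 ≈ 0.393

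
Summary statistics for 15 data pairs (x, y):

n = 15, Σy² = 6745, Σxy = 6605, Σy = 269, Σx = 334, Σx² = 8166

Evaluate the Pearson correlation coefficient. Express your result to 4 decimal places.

r = (nΣxy − ΣxΣy) / √[(nΣx² − (Σx)²)(nΣy² − (Σy)²)]
Numerator: 15×6605 − 334×269 = 9229
Denominator: √[(122490 − 111556)(101175 − 72361)] = √[10934 × 28814] = 17749.7120
r = 9229 / 17749.7120 ≈ 0.5200

0.5200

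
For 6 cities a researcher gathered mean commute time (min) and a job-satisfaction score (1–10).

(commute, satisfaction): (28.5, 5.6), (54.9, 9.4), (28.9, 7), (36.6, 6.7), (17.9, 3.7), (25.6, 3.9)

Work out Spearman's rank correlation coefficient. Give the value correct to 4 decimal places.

0.9429

Rank commute: 3, 6, 4, 5, 1, 2
Rank satisfaction: 3, 6, 5, 4, 1, 2
d = rank(commute) − rank(satisfaction): 0, 0, -1, 1, 0, 0; Σd² = 2
ρ = 1 − 6Σd² / [n(n²−1)] = 1 − 6×2 / (6×35) = 1 − 12/210 ≈ 0.9429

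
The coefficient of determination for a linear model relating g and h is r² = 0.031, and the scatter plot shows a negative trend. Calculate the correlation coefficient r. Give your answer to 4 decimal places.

-0.1761

|r| = √0.031 = 0.1761
The association is negative, so r = −0.1761.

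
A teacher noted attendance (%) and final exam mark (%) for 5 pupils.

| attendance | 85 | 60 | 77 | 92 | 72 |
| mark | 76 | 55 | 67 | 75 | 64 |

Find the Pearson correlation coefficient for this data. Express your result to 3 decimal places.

n = 5, Σx = 386, Σy = 337, Σx² = 30402, Σy² = 23011, Σxy = 26427
nΣxy − ΣxΣy = 132135 − 130082 = 2053
nΣx² − (Σx)² = 152010 − 148996 = 3014; nΣy² − (Σy)² = 115055 − 113569 = 1486
r = 2053 / √(3014 × 1486) = 2053 / 2116.3185 ≈ 0.970

0.970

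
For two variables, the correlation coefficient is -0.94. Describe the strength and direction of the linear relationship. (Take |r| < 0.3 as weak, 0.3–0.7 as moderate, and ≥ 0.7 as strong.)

r = -0.94 < 0 so the relationship is negative.
|r| = 0.94, which falls in the strong range.

strong negative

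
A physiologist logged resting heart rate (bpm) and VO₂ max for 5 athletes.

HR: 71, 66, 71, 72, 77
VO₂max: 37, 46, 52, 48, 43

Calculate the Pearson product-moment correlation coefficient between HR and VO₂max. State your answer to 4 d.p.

n = 5, Σx = 357, Σy = 226, Σx² = 25551, Σy² = 10342, Σxy = 16122
nΣxy − ΣxΣy = 80610 − 80682 = -72
nΣx² − (Σx)² = 127755 − 127449 = 306; nΣy² − (Σy)² = 51710 − 51076 = 634
r = -72 / √(306 × 634) = -72 / 440.4589 ≈ -0.1635

-0.1635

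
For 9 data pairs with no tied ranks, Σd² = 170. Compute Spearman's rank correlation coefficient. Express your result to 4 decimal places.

ρ = 1 − 6Σd² / [n(n²−1)] = 1 − 6×170 / (9×80)
  = 1 − 1020/720 = 1 − 1.41667 ≈ -0.4167

-0.4167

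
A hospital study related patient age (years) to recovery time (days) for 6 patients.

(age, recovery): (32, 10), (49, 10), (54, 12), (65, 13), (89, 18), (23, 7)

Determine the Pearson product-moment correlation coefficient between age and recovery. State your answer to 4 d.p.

n = 6, Σx = 312, Σy = 70, Σx² = 19016, Σy² = 886, Σxy = 4066
nΣxy − ΣxΣy = 24396 − 21840 = 2556
nΣx² − (Σx)² = 114096 − 97344 = 16752; nΣy² − (Σy)² = 5316 − 4900 = 416
r = 2556 / √(16752 × 416) = 2556 / 2639.8545 ≈ 0.9682

0.9682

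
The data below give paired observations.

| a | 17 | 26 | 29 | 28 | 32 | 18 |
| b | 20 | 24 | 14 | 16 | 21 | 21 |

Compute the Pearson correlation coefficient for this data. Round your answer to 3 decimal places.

n = 6, Σa = 150, Σb = 116, Σa² = 3938, Σb² = 2310, Σab = 2868
nΣab − ΣaΣb = 17208 − 17400 = -192
nΣa² − (Σa)² = 23628 − 22500 = 1128; nΣb² − (Σb)² = 13860 − 13456 = 404
r = -192 / √(1128 × 404) = -192 / 675.0644 ≈ -0.284

-0.284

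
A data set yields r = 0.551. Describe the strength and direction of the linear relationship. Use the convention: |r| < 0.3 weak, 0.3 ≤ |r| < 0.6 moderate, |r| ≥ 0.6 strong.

moderate positive

r = 0.551 > 0 so the relationship is positive.
|r| = 0.551, which falls in the moderate range.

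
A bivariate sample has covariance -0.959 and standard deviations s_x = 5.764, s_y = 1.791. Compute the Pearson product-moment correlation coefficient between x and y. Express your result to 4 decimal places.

r = Cov(x,y) / (s_x · s_y) = -0.959 / (5.764 × 1.791)
  = -0.959 / 10.3233 ≈ -0.0929

-0.0929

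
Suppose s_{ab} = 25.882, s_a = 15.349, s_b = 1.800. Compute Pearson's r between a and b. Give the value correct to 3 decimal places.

r = Cov(a,b) / (s_a · s_b) = 25.882 / (15.349 × 1.800)
  = 25.882 / 27.6282 ≈ 0.937

0.937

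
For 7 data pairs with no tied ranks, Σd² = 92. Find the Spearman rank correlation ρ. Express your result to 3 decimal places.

ρ = 1 − 6Σd² / [n(n²−1)] = 1 − 6×92 / (7×48)
  = 1 − 552/336 = 1 − 1.6429 ≈ -0.643

-0.643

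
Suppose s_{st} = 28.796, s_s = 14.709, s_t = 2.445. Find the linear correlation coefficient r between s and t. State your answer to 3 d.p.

r = Cov(s,t) / (s_s · s_t) = 28.796 / (14.709 × 2.445)
  = 28.796 / 35.9635 ≈ 0.801

0.801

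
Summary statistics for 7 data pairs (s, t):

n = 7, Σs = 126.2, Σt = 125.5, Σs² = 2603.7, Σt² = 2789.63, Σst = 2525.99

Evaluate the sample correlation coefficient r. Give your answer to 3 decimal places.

r = (nΣst − ΣsΣt) / √[(nΣs² − (Σs)²)(nΣt² − (Σt)²)]
Numerator: 7×2525.99 − 126.2×125.5 = 1843.83
Denominator: √[(18225.9 − 15926.44)(19527.41 − 15750.25)] = √[2299.46 × 3777.16] = 2947.1051
r = 1843.83 / 2947.1051 ≈ 0.626

0.626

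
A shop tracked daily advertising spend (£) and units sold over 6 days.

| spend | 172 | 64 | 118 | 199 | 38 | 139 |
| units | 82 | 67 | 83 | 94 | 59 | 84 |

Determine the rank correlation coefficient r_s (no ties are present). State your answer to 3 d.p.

Rank spend: 5, 2, 3, 6, 1, 4
Rank units: 3, 2, 4, 6, 1, 5
d = rank(spend) − rank(units): 2, 0, -1, 0, 0, -1; Σd² = 6
ρ = 1 − 6Σd² / [n(n²−1)] = 1 − 6×6 / (6×35) = 1 − 36/210 ≈ 0.829

0.829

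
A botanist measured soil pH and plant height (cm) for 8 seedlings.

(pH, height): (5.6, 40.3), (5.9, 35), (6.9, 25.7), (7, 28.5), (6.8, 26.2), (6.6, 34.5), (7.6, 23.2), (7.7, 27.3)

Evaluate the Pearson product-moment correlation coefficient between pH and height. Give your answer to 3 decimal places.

-0.874

n = 8, Σx = 54.1, Σy = 240.7, Σx² = 369.63, Σy² = 7482.05, Σxy = 1601.4
nΣxy − ΣxΣy = 12811.2 − 13021.87 = -210.67
nΣx² − (Σx)² = 2957.04 − 2926.81 = 30.23; nΣy² − (Σy)² = 59856.4 − 57936.49 = 1919.91
r = -210.67 / √(30.23 × 1919.91) = -210.67 / 240.9126 ≈ -0.874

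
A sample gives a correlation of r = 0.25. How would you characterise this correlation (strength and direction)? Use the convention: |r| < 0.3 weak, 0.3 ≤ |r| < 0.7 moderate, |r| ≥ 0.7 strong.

r = 0.25 > 0 so the relationship is positive.
|r| = 0.25, which falls in the weak range.

weak positive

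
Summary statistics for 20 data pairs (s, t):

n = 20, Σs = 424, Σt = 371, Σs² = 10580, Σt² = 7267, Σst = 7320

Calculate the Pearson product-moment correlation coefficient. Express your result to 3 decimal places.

r = (nΣst − ΣsΣt) / √[(nΣs² − (Σs)²)(nΣt² − (Σt)²)]
Numerator: 20×7320 − 424×371 = -10904
Denominator: √[(211600 − 179776)(145340 − 137641)] = √[31824 × 7699] = 15652.8903
r = -10904 / 15652.8903 ≈ -0.697

-0.697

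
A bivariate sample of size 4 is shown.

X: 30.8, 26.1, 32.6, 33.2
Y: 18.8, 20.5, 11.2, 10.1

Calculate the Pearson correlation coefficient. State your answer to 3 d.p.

-0.874

n = 4, ΣX = 122.7, ΣY = 60.6, ΣX² = 3794.85, ΣY² = 1001.14, ΣXY = 1814.53
nΣXY − ΣXΣY = 7258.12 − 7435.62 = -177.5
nΣX² − (ΣX)² = 15179.4 − 15055.29 = 124.11; nΣY² − (ΣY)² = 4004.56 − 3672.36 = 332.2
r = -177.5 / √(124.11 × 332.2) = -177.5 / 203.0501 ≈ -0.874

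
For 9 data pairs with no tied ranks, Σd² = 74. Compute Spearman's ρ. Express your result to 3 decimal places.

0.383

ρ = 1 − 6Σd² / [n(n²−1)] = 1 − 6×74 / (9×80)
  = 1 − 444/720 = 1 − 0.6167 ≈ 0.383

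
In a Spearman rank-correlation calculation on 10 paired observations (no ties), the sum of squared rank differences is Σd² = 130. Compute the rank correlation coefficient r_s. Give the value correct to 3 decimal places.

0.212

ρ = 1 − 6Σd² / [n(n²−1)] = 1 − 6×130 / (10×99)
  = 1 − 780/990 = 1 − 0.7879 ≈ 0.212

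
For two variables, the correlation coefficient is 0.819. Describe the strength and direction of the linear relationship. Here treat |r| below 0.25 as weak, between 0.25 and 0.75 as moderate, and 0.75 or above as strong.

strong positive

r = 0.819 > 0 so the relationship is positive.
|r| = 0.819, which falls in the strong range.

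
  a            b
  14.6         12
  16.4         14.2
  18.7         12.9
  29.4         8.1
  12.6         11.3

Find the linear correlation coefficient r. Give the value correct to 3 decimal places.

n = 5, Σa = 91.7, Σb = 58.5, Σa² = 1854.93, Σb² = 705.35, Σab = 1029.83
nΣab − ΣaΣb = 5149.15 − 5364.45 = -215.3
nΣa² − (Σa)² = 9274.65 − 8408.89 = 865.76; nΣb² − (Σb)² = 3526.75 − 3422.25 = 104.5
r = -215.3 / √(865.76 × 104.5) = -215.3 / 300.7855 ≈ -0.716

-0.716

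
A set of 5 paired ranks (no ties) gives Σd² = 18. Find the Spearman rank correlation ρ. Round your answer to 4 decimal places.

0.1000

ρ = 1 − 6Σd² / [n(n²−1)] = 1 − 6×18 / (5×24)
  = 1 − 108/120 = 1 − 0.90000 ≈ 0.1000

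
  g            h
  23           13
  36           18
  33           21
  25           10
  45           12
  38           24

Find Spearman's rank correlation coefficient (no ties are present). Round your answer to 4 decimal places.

Rank g: 1, 4, 3, 2, 6, 5
Rank h: 3, 4, 5, 1, 2, 6
d = rank(g) − rank(h): -2, 0, -2, 1, 4, -1; Σd² = 26
ρ = 1 − 6Σd² / [n(n²−1)] = 1 − 6×26 / (6×35) = 1 − 156/210 ≈ 0.2571

0.2571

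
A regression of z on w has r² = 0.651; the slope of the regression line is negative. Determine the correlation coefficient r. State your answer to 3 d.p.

-0.807

|r| = √0.651 = 0.807
The association is negative, so r = −0.807.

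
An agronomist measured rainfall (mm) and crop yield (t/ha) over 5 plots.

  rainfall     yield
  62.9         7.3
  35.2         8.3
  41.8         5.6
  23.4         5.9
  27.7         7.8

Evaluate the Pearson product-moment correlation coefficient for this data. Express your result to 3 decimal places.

0.087

n = 5, Σx = 191, Σy = 34.9, Σx² = 8257.54, Σy² = 249.19, Σxy = 1339.53
nΣxy − ΣxΣy = 6697.65 − 6665.9 = 31.75
nΣx² − (Σx)² = 41287.7 − 36481 = 4806.7; nΣy² − (Σy)² = 1245.95 − 1218.01 = 27.94
r = 31.75 / √(4806.7 × 27.94) = 31.75 / 366.4685 ≈ 0.087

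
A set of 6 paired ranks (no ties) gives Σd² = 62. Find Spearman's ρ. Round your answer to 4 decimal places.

ρ = 1 − 6Σd² / [n(n²−1)] = 1 − 6×62 / (6×35)
  = 1 − 372/210 = 1 − 1.77143 ≈ -0.7714

-0.7714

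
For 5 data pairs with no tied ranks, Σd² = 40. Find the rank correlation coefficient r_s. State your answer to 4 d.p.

ρ = 1 − 6Σd² / [n(n²−1)] = 1 − 6×40 / (5×24)
  = 1 − 240/120 = 1 − 2.00000 ≈ -1.0000

-1.0000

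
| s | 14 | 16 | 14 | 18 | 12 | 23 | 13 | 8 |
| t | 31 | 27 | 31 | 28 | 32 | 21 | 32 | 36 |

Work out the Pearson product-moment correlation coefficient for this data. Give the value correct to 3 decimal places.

-0.978

n = 8, Σs = 118, Σt = 238, Σs² = 1878, Σt² = 7220, Σst = 3375
nΣst − ΣsΣt = 27000 − 28084 = -1084
nΣs² − (Σs)² = 15024 − 13924 = 1100; nΣt² − (Σt)² = 57760 − 56644 = 1116
r = -1084 / √(1100 × 1116) = -1084 / 1107.9711 ≈ -0.978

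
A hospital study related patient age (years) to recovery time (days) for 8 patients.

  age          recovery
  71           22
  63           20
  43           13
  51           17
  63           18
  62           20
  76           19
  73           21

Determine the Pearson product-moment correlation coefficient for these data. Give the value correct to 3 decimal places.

0.845

n = 8, Σx = 502, Σy = 150, Σx² = 32378, Σy² = 2868, Σxy = 9599
nΣxy − ΣxΣy = 76792 − 75300 = 1492
nΣx² − (Σx)² = 259024 − 252004 = 7020; nΣy² − (Σy)² = 22944 − 22500 = 444
r = 1492 / √(7020 × 444) = 1492 / 1765.4688 ≈ 0.845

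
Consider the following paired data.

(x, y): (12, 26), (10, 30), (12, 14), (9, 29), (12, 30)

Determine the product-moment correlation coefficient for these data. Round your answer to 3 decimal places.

-0.468

n = 5, Σx = 55, Σy = 129, Σx² = 613, Σy² = 3513, Σxy = 1401
nΣxy − ΣxΣy = 7005 − 7095 = -90
nΣx² − (Σx)² = 3065 − 3025 = 40; nΣy² − (Σy)² = 17565 − 16641 = 924
r = -90 / √(40 × 924) = -90 / 192.2498 ≈ -0.468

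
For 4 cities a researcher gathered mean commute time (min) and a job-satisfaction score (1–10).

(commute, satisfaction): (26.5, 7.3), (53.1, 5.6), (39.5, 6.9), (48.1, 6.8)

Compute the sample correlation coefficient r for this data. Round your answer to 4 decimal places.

n = 4, Σx = 167.2, Σy = 26.6, Σx² = 7395.72, Σy² = 178.5, Σxy = 1090.44
nΣxy − ΣxΣy = 4361.76 − 4447.52 = -85.76
nΣx² − (Σx)² = 29582.88 − 27955.84 = 1627.04; nΣy² − (Σy)² = 714 − 707.56 = 6.44
r = -85.76 / √(1627.04 × 6.44) = -85.76 / 102.3628 ≈ -0.8378

-0.8378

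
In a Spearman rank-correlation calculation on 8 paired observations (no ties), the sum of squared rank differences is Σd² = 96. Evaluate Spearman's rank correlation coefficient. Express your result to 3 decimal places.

-0.143

ρ = 1 − 6Σd² / [n(n²−1)] = 1 − 6×96 / (8×63)
  = 1 − 576/504 = 1 − 1.1429 ≈ -0.143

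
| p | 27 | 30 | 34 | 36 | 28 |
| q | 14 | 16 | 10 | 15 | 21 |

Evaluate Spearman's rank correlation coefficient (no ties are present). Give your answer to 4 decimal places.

-0.2000

Rank p: 1, 3, 4, 5, 2
Rank q: 2, 4, 1, 3, 5
d = rank(p) − rank(q): -1, -1, 3, 2, -3; Σd² = 24
ρ = 1 − 6Σd² / [n(n²−1)] = 1 − 6×24 / (5×24) = 1 − 144/120 ≈ -0.2000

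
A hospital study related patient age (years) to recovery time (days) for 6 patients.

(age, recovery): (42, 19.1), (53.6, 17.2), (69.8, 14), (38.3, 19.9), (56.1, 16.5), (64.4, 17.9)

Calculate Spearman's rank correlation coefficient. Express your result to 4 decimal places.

Rank age: 2, 3, 6, 1, 4, 5
Rank recovery: 5, 3, 1, 6, 2, 4
d = rank(age) − rank(recovery): -3, 0, 5, -5, 2, 1; Σd² = 64
ρ = 1 − 6Σd² / [n(n²−1)] = 1 − 6×64 / (6×35) = 1 − 384/210 ≈ -0.8286

-0.8286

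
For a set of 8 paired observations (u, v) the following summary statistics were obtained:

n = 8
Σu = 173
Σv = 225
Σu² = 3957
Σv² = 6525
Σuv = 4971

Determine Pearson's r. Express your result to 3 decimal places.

r = (nΣuv − ΣuΣv) / √[(nΣu² − (Σu)²)(nΣv² − (Σv)²)]
Numerator: 8×4971 − 173×225 = 843
Denominator: √[(31656 − 29929)(52200 − 50625)] = √[1727 × 1575] = 1649.2498
r = 843 / 1649.2498 ≈ 0.511

0.511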